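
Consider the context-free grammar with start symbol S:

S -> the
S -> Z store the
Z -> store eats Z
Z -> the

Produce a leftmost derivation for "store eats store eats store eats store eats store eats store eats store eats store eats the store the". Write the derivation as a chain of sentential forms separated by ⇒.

S ⇒ Z store the ⇒ store eats Z store the ⇒ store eats store eats Z store the ⇒ store eats store eats store eats Z store the ⇒ store eats store eats store eats store eats Z store the ⇒ store eats store eats store eats store eats store eats Z store the ⇒ store eats store eats store eats store eats store eats store eats Z store the ⇒ store eats store eats store eats store eats store eats store eats store eats Z store the ⇒ store eats store eats store eats store eats store eats store eats store eats store eats Z store the ⇒ store eats store eats store eats store eats store eats store eats store eats store eats the store the

S ⇒ Z store the   [S -> Z store the]
Z store the ⇒ store eats Z store the   [Z -> store eats Z]
store eats Z store the ⇒ store eats store eats Z store the   [Z -> store eats Z]
store eats store eats Z store the ⇒ store eats store eats store eats Z store the   [Z -> store eats Z]
store eats store eats store eats Z store the ⇒ store eats store eats store eats store eats Z store the   [Z -> store eats Z]
store eats store eats store eats store eats Z store the ⇒ store eats store eats store eats store eats store eats Z store the   [Z -> store eats Z]
store eats store eats store eats store eats store eats Z store the ⇒ store eats store eats store eats store eats store eats store eats Z store the   [Z -> store eats Z]
store eats store eats store eats store eats store eats store eats Z store the ⇒ store eats store eats store eats store eats store eats store eats store eats Z store the   [Z -> store eats Z]
store eats store eats store eats store eats store eats store eats store eats Z store the ⇒ store eats store eats store eats store eats store eats store eats store eats store eats Z store the   [Z -> store eats Z]
store eats store eats store eats store eats store eats store eats store eats store eats Z store the ⇒ store eats store eats store eats store eats store eats store eats store eats store eats the store the   [Z -> the]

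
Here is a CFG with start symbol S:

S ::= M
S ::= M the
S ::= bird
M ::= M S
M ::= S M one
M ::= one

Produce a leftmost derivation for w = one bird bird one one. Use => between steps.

S => M   [S ::= M]
M => S M one   [M ::= S M one]
S M one => M M one   [S ::= M]
M M one => M S M one   [M ::= M S]
M S M one => M S S M one   [M ::= M S]
M S S M one => one S S M one   [M ::= one]
one S S M one => one bird S M one   [S ::= bird]
one bird S M one => one bird bird M one   [S ::= bird]
one bird bird M one => one bird bird one one   [M ::= one]

S => M => S M one => M M one => M S M one => M S S M one => one S S M one => one bird S M one => one bird bird M one => one bird bird one one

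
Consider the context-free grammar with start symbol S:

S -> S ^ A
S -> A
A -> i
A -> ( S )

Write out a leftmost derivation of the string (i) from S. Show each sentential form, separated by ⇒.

S ⇒ A ⇒ (S) ⇒ (A) ⇒ (i)

S ⇒ A   [S -> A]
A ⇒ (S)   [A -> ( S )]
(S) ⇒ (A)   [S -> A]
(A) ⇒ (i)   [A -> i]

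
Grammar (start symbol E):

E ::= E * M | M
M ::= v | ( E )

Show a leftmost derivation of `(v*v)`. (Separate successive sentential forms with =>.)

E=>M=>(E)=>(E*M)=>(M*M)=>(v*M)=>(v*v)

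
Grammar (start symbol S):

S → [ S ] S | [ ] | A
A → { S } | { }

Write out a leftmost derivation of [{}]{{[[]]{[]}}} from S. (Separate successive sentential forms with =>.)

S => [S]S => [A]S => [{}]S => [{}]A => [{}]{S} => [{}]{A} => [{}]{{S}} => [{}]{{[S]S}} => [{}]{{[[]]S}} => [{}]{{[[]]A}} => [{}]{{[[]]{S}}} => [{}]{{[[]]{[]}}}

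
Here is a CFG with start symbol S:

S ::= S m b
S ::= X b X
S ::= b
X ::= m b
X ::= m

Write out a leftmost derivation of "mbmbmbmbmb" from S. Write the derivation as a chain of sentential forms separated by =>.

S => Smb => Smbmb => Smbmbmb => XbXmbmbmb => mbXmbmbmb => mbmbmbmbmb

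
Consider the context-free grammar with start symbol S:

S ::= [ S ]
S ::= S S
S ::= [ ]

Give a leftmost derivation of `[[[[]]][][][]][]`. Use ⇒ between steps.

S ⇒ SS ⇒ [S]S ⇒ [SS]S ⇒ [SSS]S ⇒ [SSSS]S ⇒ [[S]SSS]S ⇒ [[[S]]SSS]S ⇒ [[[[]]]SSS]S ⇒ [[[[]]][]SS]S ⇒ [[[[]]][][]S]S ⇒ [[[[]]][][][]]S ⇒ [[[[]]][][][]][]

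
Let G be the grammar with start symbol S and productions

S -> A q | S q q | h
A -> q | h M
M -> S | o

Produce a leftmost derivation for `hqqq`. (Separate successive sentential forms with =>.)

S => Aq   [S -> A q]
Aq => hMq   [A -> h M]
hMq => hSq   [M -> S]
hSq => hAqq   [S -> A q]
hAqq => hqqq   [A -> q]

S=>Aq=>hMq=>hSq=>hAqq=>hqqq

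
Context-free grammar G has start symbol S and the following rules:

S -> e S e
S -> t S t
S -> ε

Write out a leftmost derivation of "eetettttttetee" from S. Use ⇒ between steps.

S ⇒ eSe   [S -> e S e]
eSe ⇒ eeSee   [S -> e S e]
eeSee ⇒ eetStee   [S -> t S t]
eetStee ⇒ eeteSetee   [S -> e S e]
eeteSetee ⇒ eetetStetee   [S -> t S t]
eetetStetee ⇒ eetettSttetee   [S -> t S t]
eetettSttetee ⇒ eetetttStttetee   [S -> t S t]
eetetttStttetee ⇒ eetettttttetee   [S -> ε]

S ⇒ eSe ⇒ eeSee ⇒ eetStee ⇒ eeteSetee ⇒ eetetStetee ⇒ eetettSttetee ⇒ eetetttStttetee ⇒ eetettttttetee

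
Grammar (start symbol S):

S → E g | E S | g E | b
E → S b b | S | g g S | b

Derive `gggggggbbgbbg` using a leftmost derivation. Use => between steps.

S => gE   [S → g E]
gE => gggS   [E → g g S]
gggS => ggggE   [S → g E]
ggggE => ggggggS   [E → g g S]
ggggggS => ggggggEg   [S → E g]
ggggggEg => ggggggSg   [E → S]
ggggggSg => gggggggEg   [S → g E]
gggggggEg => gggggggSbbg   [E → S b b]
gggggggSbbg => gggggggESbbg   [S → E S]
gggggggESbbg => gggggggbSbbg   [E → b]
gggggggbSbbg => gggggggbEgbbg   [S → E g]
gggggggbEgbbg => gggggggbbgbbg   [E → b]

S=>gE=>gggS=>ggggE=>ggggggS=>ggggggEg=>ggggggSg=>gggggggEg=>gggggggSbbg=>gggggggESbbg=>gggggggbSbbg=>gggggggbEgbbg=>gggggggbbgbbg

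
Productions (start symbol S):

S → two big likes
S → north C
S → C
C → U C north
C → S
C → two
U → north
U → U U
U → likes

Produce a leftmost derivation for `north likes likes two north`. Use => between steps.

S => north C => north U C north => north U U C north => north likes U C north => north likes likes C north => north likes likes two north

S => north C   [S → north C]
north C => north U C north   [C → U C north]
north U C north => north U U C north   [U → U U]
north U U C north => north likes U C north   [U → likes]
north likes U C north => north likes likes C north   [U → likes]
north likes likes C north => north likes likes two north   [C → two]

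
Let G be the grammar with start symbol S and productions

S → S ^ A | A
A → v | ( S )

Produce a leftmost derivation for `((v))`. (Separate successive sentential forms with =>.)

S => A   [S → A]
A => (S)   [A → ( S )]
(S) => (A)   [S → A]
(A) => ((S))   [A → ( S )]
((S)) => ((A))   [S → A]
((A)) => ((v))   [A → v]

S => A => (S) => (A) => ((S)) => ((A)) => ((v))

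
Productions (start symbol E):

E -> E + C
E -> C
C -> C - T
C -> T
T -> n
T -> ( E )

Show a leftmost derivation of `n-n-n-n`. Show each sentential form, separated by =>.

E => C => C-T => C-T-T => C-T-T-T => T-T-T-T => n-T-T-T => n-n-T-T => n-n-n-T => n-n-n-n

E => C   [E -> C]
C => C-T   [C -> C - T]
C-T => C-T-T   [C -> C - T]
C-T-T => C-T-T-T   [C -> C - T]
C-T-T-T => T-T-T-T   [C -> T]
T-T-T-T => n-T-T-T   [T -> n]
n-T-T-T => n-n-T-T   [T -> n]
n-n-T-T => n-n-n-T   [T -> n]
n-n-n-T => n-n-n-n   [T -> n]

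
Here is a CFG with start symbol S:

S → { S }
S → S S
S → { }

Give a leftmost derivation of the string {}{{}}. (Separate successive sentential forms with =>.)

S=>SS=>{}S=>{}{S}=>{}{{}}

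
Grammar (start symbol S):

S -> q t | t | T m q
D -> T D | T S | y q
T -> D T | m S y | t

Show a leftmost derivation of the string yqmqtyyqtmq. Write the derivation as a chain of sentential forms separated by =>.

S => Tmq   [S -> T m q]
Tmq => DTmq   [T -> D T]
DTmq => TDTmq   [D -> T D]
TDTmq => DTDTmq   [T -> D T]
DTDTmq => yqTDTmq   [D -> y q]
yqTDTmq => yqmSyDTmq   [T -> m S y]
yqmSyDTmq => yqmqtyDTmq   [S -> q t]
yqmqtyDTmq => yqmqtyyqTmq   [D -> y q]
yqmqtyyqTmq => yqmqtyyqtmq   [T -> t]

S => Tmq => DTmq => TDTmq => DTDTmq => yqTDTmq => yqmSyDTmq => yqmqtyDTmq => yqmqtyyqTmq => yqmqtyyqtmq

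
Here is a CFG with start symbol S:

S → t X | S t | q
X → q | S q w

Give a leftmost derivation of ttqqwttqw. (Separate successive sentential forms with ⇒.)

S ⇒ tX ⇒ tSqw ⇒ tStqw ⇒ tSttqw ⇒ ttXttqw ⇒ ttSqwttqw ⇒ ttqqwttqw

S ⇒ tX   [S → t X]
tX ⇒ tSqw   [X → S q w]
tSqw ⇒ tStqw   [S → S t]
tStqw ⇒ tSttqw   [S → S t]
tSttqw ⇒ ttXttqw   [S → t X]
ttXttqw ⇒ ttSqwttqw   [X → S q w]
ttSqwttqw ⇒ ttqqwttqw   [S → q]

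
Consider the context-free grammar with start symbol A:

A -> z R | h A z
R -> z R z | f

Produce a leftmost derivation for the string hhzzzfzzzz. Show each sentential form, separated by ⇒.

A ⇒ hAz   [A -> h A z]
hAz ⇒ hhAzz   [A -> h A z]
hhAzz ⇒ hhzRzz   [A -> z R]
hhzRzz ⇒ hhzzRzzz   [R -> z R z]
hhzzRzzz ⇒ hhzzzRzzzz   [R -> z R z]
hhzzzRzzzz ⇒ hhzzzfzzzz   [R -> f]

A⇒hAz⇒hhAzz⇒hhzRzz⇒hhzzRzzz⇒hhzzzRzzzz⇒hhzzzfzzzz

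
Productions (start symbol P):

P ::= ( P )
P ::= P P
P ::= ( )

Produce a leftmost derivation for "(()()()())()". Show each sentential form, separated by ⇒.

P ⇒ PP ⇒ (P)P ⇒ (PP)P ⇒ (PPP)P ⇒ (PPPP)P ⇒ (()PPP)P ⇒ (()()PP)P ⇒ (()()()P)P ⇒ (()()()())P ⇒ (()()()())()

P ⇒ PP   [P ::= P P]
PP ⇒ (P)P   [P ::= ( P )]
(P)P ⇒ (PP)P   [P ::= P P]
(PP)P ⇒ (PPP)P   [P ::= P P]
(PPP)P ⇒ (PPPP)P   [P ::= P P]
(PPPP)P ⇒ (()PPP)P   [P ::= ( )]
(()PPP)P ⇒ (()()PP)P   [P ::= ( )]
(()()PP)P ⇒ (()()()P)P   [P ::= ( )]
(()()()P)P ⇒ (()()()())P   [P ::= ( )]
(()()()())P ⇒ (()()()())()   [P ::= ( )]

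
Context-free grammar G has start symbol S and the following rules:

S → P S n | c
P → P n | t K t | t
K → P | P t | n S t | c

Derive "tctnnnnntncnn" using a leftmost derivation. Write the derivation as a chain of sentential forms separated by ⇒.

S ⇒ PSn ⇒ PnSn ⇒ PnnSn ⇒ PnnnSn ⇒ PnnnnSn ⇒ PnnnnnSn ⇒ tKtnnnnnSn ⇒ tctnnnnnSn ⇒ tctnnnnnPSnn ⇒ tctnnnnnPnSnn ⇒ tctnnnnntnSnn ⇒ tctnnnnntncnn

S ⇒ PSn   [S → P S n]
PSn ⇒ PnSn   [P → P n]
PnSn ⇒ PnnSn   [P → P n]
PnnSn ⇒ PnnnSn   [P → P n]
PnnnSn ⇒ PnnnnSn   [P → P n]
PnnnnSn ⇒ PnnnnnSn   [P → P n]
PnnnnnSn ⇒ tKtnnnnnSn   [P → t K t]
tKtnnnnnSn ⇒ tctnnnnnSn   [K → c]
tctnnnnnSn ⇒ tctnnnnnPSnn   [S → P S n]
tctnnnnnPSnn ⇒ tctnnnnnPnSnn   [P → P n]
tctnnnnnPnSnn ⇒ tctnnnnntnSnn   [P → t]
tctnnnnntnSnn ⇒ tctnnnnntncnn   [S → c]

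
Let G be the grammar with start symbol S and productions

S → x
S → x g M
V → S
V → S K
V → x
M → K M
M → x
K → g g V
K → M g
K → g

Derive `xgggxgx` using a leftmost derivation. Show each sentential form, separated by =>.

S => xgM => xgKM => xggM => xggKM => xgggM => xgggKM => xgggMgM => xgggxgM => xgggxgx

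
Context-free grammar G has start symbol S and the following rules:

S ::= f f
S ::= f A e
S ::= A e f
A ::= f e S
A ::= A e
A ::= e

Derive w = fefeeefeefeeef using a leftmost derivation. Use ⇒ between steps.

S ⇒ Aef ⇒ Aeef ⇒ Aeeef ⇒ feSeeef ⇒ feAefeeef ⇒ feAeefeeef ⇒ fefeSeefeeef ⇒ fefeAefeefeeef ⇒ fefeeefeefeeef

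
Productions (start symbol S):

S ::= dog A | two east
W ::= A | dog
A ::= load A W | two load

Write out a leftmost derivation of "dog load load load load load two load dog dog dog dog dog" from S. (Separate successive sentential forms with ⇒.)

S ⇒ dog A ⇒ dog load A W ⇒ dog load load A W W ⇒ dog load load load A W W W ⇒ dog load load load load A W W W W ⇒ dog load load load load load A W W W W W ⇒ dog load load load load load two load W W W W W ⇒ dog load load load load load two load dog W W W W ⇒ dog load load load load load two load dog dog W W W ⇒ dog load load load load load two load dog dog dog W W ⇒ dog load load load load load two load dog dog dog dog W ⇒ dog load load load load load two load dog dog dog dog dog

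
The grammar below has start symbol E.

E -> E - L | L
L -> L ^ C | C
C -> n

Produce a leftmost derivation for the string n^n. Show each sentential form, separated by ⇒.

E ⇒ L   [E -> L]
L ⇒ L^C   [L -> L ^ C]
L^C ⇒ C^C   [L -> C]
C^C ⇒ n^C   [C -> n]
n^C ⇒ n^n   [C -> n]

E ⇒ L ⇒ L^C ⇒ C^C ⇒ n^C ⇒ n^n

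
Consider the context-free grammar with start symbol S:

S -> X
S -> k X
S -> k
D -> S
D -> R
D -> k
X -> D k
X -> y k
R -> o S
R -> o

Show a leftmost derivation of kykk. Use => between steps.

S => X => Dk => Sk => kXk => kykk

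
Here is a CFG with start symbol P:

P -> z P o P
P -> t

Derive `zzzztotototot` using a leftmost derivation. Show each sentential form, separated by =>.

P=>zPoP=>zzPoPoP=>zzzPoPoPoP=>zzzzPoPoPoPoP=>zzzztoPoPoPoP=>zzzztotoPoPoP=>zzzztototoPoP=>zzzztotototoP=>zzzztotototot

P => zPoP   [P -> z P o P]
zPoP => zzPoPoP   [P -> z P o P]
zzPoPoP => zzzPoPoPoP   [P -> z P o P]
zzzPoPoPoP => zzzzPoPoPoPoP   [P -> z P o P]
zzzzPoPoPoPoP => zzzztoPoPoPoP   [P -> t]
zzzztoPoPoPoP => zzzztotoPoPoP   [P -> t]
zzzztotoPoPoP => zzzztototoPoP   [P -> t]
zzzztototoPoP => zzzztotototoP   [P -> t]
zzzztotototoP => zzzztotototot   [P -> t]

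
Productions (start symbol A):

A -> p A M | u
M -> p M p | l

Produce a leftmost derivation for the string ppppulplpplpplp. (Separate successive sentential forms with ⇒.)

A ⇒ pAM   [A -> p A M]
pAM ⇒ ppAMM   [A -> p A M]
ppAMM ⇒ pppAMMM   [A -> p A M]
pppAMMM ⇒ ppppAMMMM   [A -> p A M]
ppppAMMMM ⇒ ppppuMMMM   [A -> u]
ppppuMMMM ⇒ ppppulMMM   [M -> l]
ppppulMMM ⇒ ppppulpMpMM   [M -> p M p]
ppppulpMpMM ⇒ ppppulplpMM   [M -> l]
ppppulplpMM ⇒ ppppulplppMpM   [M -> p M p]
ppppulplppMpM ⇒ ppppulplpplpM   [M -> l]
ppppulplpplpM ⇒ ppppulplpplppMp   [M -> p M p]
ppppulplpplppMp ⇒ ppppulplpplpplp   [M -> l]

A ⇒ pAM ⇒ ppAMM ⇒ pppAMMM ⇒ ppppAMMMM ⇒ ppppuMMMM ⇒ ppppulMMM ⇒ ppppulpMpMM ⇒ ppppulplpMM ⇒ ppppulplppMpM ⇒ ppppulplpplpM ⇒ ppppulplpplppMp ⇒ ppppulplpplpplp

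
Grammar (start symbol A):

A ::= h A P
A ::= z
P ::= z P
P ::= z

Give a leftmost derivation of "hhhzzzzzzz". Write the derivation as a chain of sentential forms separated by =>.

A => hAP => hhAPP => hhhAPPP => hhhzPPP => hhhzzPPP => hhhzzzPPP => hhhzzzzPPP => hhhzzzzzPP => hhhzzzzzzP => hhhzzzzzzz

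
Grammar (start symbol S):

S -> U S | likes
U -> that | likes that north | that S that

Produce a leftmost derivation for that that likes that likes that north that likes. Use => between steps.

S => U S   [S -> U S]
U S => that S   [U -> that]
that S => that U S   [S -> U S]
that U S => that that S that S   [U -> that S that]
that that S that S => that that likes that S   [S -> likes]
that that likes that S => that that likes that U S   [S -> U S]
that that likes that U S => that that likes that likes that north S   [U -> likes that north]
that that likes that likes that north S => that that likes that likes that north U S   [S -> U S]
that that likes that likes that north U S => that that likes that likes that north that S   [U -> that]
that that likes that likes that north that S => that that likes that likes that north that likes   [S -> likes]

S => U S => that S => that U S => that that S that S => that that likes that S => that that likes that U S => that that likes that likes that north S => that that likes that likes that north U S => that that likes that likes that north that S => that that likes that likes that north that likes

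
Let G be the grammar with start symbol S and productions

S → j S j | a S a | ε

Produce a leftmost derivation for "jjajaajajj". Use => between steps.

S=>jSj=>jjSjj=>jjaSajj=>jjajSjajj=>jjajaSajajj=>jjajaajajj

S => jSj   [S → j S j]
jSj => jjSjj   [S → j S j]
jjSjj => jjaSajj   [S → a S a]
jjaSajj => jjajSjajj   [S → j S j]
jjajSjajj => jjajaSajajj   [S → a S a]
jjajaSajajj => jjajaajajj   [S → ε]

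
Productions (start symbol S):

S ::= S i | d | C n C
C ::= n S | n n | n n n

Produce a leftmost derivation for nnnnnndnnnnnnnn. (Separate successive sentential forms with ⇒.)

S⇒CnC⇒nnnC⇒nnnnS⇒nnnnCnC⇒nnnnnSnC⇒nnnnnCnCnC⇒nnnnnnSnCnC⇒nnnnnndnCnC⇒nnnnnndnnnnnC⇒nnnnnndnnnnnnnn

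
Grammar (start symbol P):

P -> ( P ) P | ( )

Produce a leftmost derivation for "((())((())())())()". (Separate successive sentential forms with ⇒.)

P ⇒ (P)P   [P -> ( P ) P]
(P)P ⇒ ((P)P)P   [P -> ( P ) P]
((P)P)P ⇒ ((())P)P   [P -> ( )]
((())P)P ⇒ ((())(P)P)P   [P -> ( P ) P]
((())(P)P)P ⇒ ((())((P)P)P)P   [P -> ( P ) P]
((())((P)P)P)P ⇒ ((())((())P)P)P   [P -> ( )]
((())((())P)P)P ⇒ ((())((())())P)P   [P -> ( )]
((())((())())P)P ⇒ ((())((())())())P   [P -> ( )]
((())((())())())P ⇒ ((())((())())())()   [P -> ( )]

P ⇒ (P)P ⇒ ((P)P)P ⇒ ((())P)P ⇒ ((())(P)P)P ⇒ ((())((P)P)P)P ⇒ ((())((())P)P)P ⇒ ((())((())())P)P ⇒ ((())((())())())P ⇒ ((())((())())())()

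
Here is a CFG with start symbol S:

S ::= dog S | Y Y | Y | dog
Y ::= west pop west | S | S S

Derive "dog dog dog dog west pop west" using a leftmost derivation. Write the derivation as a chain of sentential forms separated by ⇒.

S ⇒ dog S   [S ::= dog S]
dog S ⇒ dog dog S   [S ::= dog S]
dog dog S ⇒ dog dog Y Y   [S ::= Y Y]
dog dog Y Y ⇒ dog dog S Y   [Y ::= S]
dog dog S Y ⇒ dog dog dog S Y   [S ::= dog S]
dog dog dog S Y ⇒ dog dog dog dog Y   [S ::= dog]
dog dog dog dog Y ⇒ dog dog dog dog west pop west   [Y ::= west pop west]

S ⇒ dog S ⇒ dog dog S ⇒ dog dog Y Y ⇒ dog dog S Y ⇒ dog dog dog S Y ⇒ dog dog dog dog Y ⇒ dog dog dog dog west pop west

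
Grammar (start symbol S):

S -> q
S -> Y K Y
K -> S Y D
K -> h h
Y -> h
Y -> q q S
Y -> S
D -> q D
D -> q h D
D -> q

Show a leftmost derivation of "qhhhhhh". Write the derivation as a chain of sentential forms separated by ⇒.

S ⇒ YKY   [S -> Y K Y]
YKY ⇒ SKY   [Y -> S]
SKY ⇒ YKYKY   [S -> Y K Y]
YKYKY ⇒ SKYKY   [Y -> S]
SKYKY ⇒ qKYKY   [S -> q]
qKYKY ⇒ qhhYKY   [K -> h h]
qhhYKY ⇒ qhhhKY   [Y -> h]
qhhhKY ⇒ qhhhhhY   [K -> h h]
qhhhhhY ⇒ qhhhhhh   [Y -> h]

S ⇒ YKY ⇒ SKY ⇒ YKYKY ⇒ SKYKY ⇒ qKYKY ⇒ qhhYKY ⇒ qhhhKY ⇒ qhhhhhY ⇒ qhhhhhh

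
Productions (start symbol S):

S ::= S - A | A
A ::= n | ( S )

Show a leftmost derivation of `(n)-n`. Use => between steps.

S=>S-A=>A-A=>(S)-A=>(A)-A=>(n)-A=>(n)-n

S => S-A   [S ::= S - A]
S-A => A-A   [S ::= A]
A-A => (S)-A   [A ::= ( S )]
(S)-A => (A)-A   [S ::= A]
(A)-A => (n)-A   [A ::= n]
(n)-A => (n)-n   [A ::= n]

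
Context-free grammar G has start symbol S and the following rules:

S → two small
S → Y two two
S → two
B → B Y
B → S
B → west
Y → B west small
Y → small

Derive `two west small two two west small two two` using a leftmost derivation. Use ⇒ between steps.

S ⇒ Y two two   [S → Y two two]
Y two two ⇒ B west small two two   [Y → B west small]
B west small two two ⇒ S west small two two   [B → S]
S west small two two ⇒ Y two two west small two two   [S → Y two two]
Y two two west small two two ⇒ B west small two two west small two two   [Y → B west small]
B west small two two west small two two ⇒ S west small two two west small two two   [B → S]
S west small two two west small two two ⇒ two west small two two west small two two   [S → two]

S ⇒ Y two two ⇒ B west small two two ⇒ S west small two two ⇒ Y two two west small two two ⇒ B west small two two west small two two ⇒ S west small two two west small two two ⇒ two west small two two west small two two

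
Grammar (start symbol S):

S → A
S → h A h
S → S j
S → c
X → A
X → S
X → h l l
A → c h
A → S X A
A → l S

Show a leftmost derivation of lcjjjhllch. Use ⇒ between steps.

S ⇒ A ⇒ SXA ⇒ AXA ⇒ lSXA ⇒ lSjXA ⇒ lSjjXA ⇒ lSjjjXA ⇒ lcjjjXA ⇒ lcjjjhllA ⇒ lcjjjhllch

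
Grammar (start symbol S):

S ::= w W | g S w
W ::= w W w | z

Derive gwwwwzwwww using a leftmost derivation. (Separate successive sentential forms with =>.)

S=>gSw=>gwWw=>gwwWww=>gwwwWwww=>gwwwwWwwww=>gwwwwzwwww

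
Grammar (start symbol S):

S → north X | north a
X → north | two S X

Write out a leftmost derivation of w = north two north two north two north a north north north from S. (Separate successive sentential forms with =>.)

S => north X => north two S X => north two north X X => north two north two S X X => north two north two north X X X => north two north two north two S X X X => north two north two north two north a X X X => north two north two north two north a north X X => north two north two north two north a north north X => north two north two north two north a north north north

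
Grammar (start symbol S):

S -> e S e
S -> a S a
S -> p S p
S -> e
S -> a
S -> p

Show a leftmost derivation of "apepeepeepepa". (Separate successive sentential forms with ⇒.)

S⇒aSa⇒apSpa⇒apeSepa⇒apepSpepa⇒apepeSepepa⇒apepeeSeepepa⇒apepeepeepepa

S ⇒ aSa   [S -> a S a]
aSa ⇒ apSpa   [S -> p S p]
apSpa ⇒ apeSepa   [S -> e S e]
apeSepa ⇒ apepSpepa   [S -> p S p]
apepSpepa ⇒ apepeSepepa   [S -> e S e]
apepeSepepa ⇒ apepeeSeepepa   [S -> e S e]
apepeeSeepepa ⇒ apepeepeepepa   [S -> p]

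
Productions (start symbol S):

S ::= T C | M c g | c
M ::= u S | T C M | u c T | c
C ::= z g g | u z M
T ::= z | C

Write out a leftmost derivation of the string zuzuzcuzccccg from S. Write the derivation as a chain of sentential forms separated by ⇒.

S ⇒ Mcg ⇒ TCMcg ⇒ zCMcg ⇒ zuzMMcg ⇒ zuzTCMMcg ⇒ zuzCCMMcg ⇒ zuzuzMCMMcg ⇒ zuzuzcCMMcg ⇒ zuzuzcuzMMMcg ⇒ zuzuzcuzcMMcg ⇒ zuzuzcuzccMcg ⇒ zuzuzcuzccccg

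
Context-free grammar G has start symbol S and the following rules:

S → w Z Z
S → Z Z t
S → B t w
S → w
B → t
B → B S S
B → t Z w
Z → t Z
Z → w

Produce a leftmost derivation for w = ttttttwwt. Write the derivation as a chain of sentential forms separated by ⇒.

S ⇒ ZZt ⇒ tZZt ⇒ ttZZt ⇒ tttZZt ⇒ ttttZZt ⇒ tttttZZt ⇒ ttttttZZt ⇒ ttttttwZt ⇒ ttttttwwt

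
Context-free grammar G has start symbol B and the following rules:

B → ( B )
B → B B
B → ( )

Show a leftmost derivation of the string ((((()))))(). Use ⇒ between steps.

B ⇒ BB ⇒ (B)B ⇒ ((B))B ⇒ (((B)))B ⇒ ((((B))))B ⇒ ((((()))))B ⇒ ((((()))))()

B ⇒ BB   [B → B B]
BB ⇒ (B)B   [B → ( B )]
(B)B ⇒ ((B))B   [B → ( B )]
((B))B ⇒ (((B)))B   [B → ( B )]
(((B)))B ⇒ ((((B))))B   [B → ( B )]
((((B))))B ⇒ ((((()))))B   [B → ( )]
((((()))))B ⇒ ((((()))))()   [B → ( )]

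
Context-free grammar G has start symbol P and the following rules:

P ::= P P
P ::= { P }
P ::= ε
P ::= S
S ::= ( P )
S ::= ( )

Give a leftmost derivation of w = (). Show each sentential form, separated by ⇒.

P ⇒ PP   [P ::= P P]
PP ⇒ PPP   [P ::= P P]
PPP ⇒ SPP   [P ::= S]
SPP ⇒ ()PP   [S ::= ( )]
()PP ⇒ ()P   [P ::= ε]
()P ⇒ ()   [P ::= ε]

P ⇒ PP ⇒ PPP ⇒ SPP ⇒ ()PP ⇒ ()P ⇒ ()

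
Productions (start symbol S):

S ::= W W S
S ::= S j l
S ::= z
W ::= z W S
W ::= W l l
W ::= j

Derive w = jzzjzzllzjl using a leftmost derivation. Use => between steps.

S=>Sjl=>WWSjl=>jWSjl=>jWllSjl=>jzWSllSjl=>jzzWSSllSjl=>jzzjSSllSjl=>jzzjzSllSjl=>jzzjzzllSjl=>jzzjzzllzjl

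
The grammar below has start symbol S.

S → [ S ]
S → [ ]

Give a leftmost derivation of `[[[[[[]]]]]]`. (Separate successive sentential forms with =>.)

S=>[S]=>[[S]]=>[[[S]]]=>[[[[S]]]]=>[[[[[S]]]]]=>[[[[[[]]]]]]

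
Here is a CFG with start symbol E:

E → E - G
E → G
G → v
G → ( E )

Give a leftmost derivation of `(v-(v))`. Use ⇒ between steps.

E ⇒ G   [E → G]
G ⇒ (E)   [G → ( E )]
(E) ⇒ (E-G)   [E → E - G]
(E-G) ⇒ (G-G)   [E → G]
(G-G) ⇒ (v-G)   [G → v]
(v-G) ⇒ (v-(E))   [G → ( E )]
(v-(E)) ⇒ (v-(G))   [E → G]
(v-(G)) ⇒ (v-(v))   [G → v]

E ⇒ G ⇒ (E) ⇒ (E-G) ⇒ (G-G) ⇒ (v-G) ⇒ (v-(E)) ⇒ (v-(G)) ⇒ (v-(v))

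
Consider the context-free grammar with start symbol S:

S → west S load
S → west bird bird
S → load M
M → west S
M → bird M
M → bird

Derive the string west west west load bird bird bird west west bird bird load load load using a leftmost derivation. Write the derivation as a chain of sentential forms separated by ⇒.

S ⇒ west S load   [S → west S load]
west S load ⇒ west west S load load   [S → west S load]
west west S load load ⇒ west west west S load load load   [S → west S load]
west west west S load load load ⇒ west west west load M load load load   [S → load M]
west west west load M load load load ⇒ west west west load bird M load load load   [M → bird M]
west west west load bird M load load load ⇒ west west west load bird bird M load load load   [M → bird M]
west west west load bird bird M load load load ⇒ west west west load bird bird bird M load load load   [M → bird M]
west west west load bird bird bird M load load load ⇒ west west west load bird bird bird west S load load load   [M → west S]
west west west load bird bird bird west S load load load ⇒ west west west load bird bird bird west west bird bird load load load   [S → west bird bird]

S ⇒ west S load ⇒ west west S load load ⇒ west west west S load load load ⇒ west west west load M load load load ⇒ west west west load bird M load load load ⇒ west west west load bird bird M load load load ⇒ west west west load bird bird bird M load load load ⇒ west west west load bird bird bird west S load load load ⇒ west west west load bird bird bird west west bird bird load load load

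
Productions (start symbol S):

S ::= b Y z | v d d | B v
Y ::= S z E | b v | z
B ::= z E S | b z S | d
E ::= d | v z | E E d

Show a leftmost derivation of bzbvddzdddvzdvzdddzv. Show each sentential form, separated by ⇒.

S ⇒ Bv   [S ::= B v]
Bv ⇒ bzSv   [B ::= b z S]
bzSv ⇒ bzbYzv   [S ::= b Y z]
bzbYzv ⇒ bzbSzEzv   [Y ::= S z E]
bzbSzEzv ⇒ bzbvddzEzv   [S ::= v d d]
bzbvddzEzv ⇒ bzbvddzEEdzv   [E ::= E E d]
bzbvddzEEdzv ⇒ bzbvddzdEdzv   [E ::= d]
bzbvddzdEdzv ⇒ bzbvddzdEEddzv   [E ::= E E d]
bzbvddzdEEddzv ⇒ bzbvddzddEddzv   [E ::= d]
bzbvddzddEddzv ⇒ bzbvddzddEEdddzv   [E ::= E E d]
bzbvddzddEEdddzv ⇒ bzbvddzddEEdEdddzv   [E ::= E E d]
bzbvddzddEEdEdddzv ⇒ bzbvddzdddEdEdddzv   [E ::= d]
bzbvddzdddEdEdddzv ⇒ bzbvddzdddvzdEdddzv   [E ::= v z]
bzbvddzdddvzdEdddzv ⇒ bzbvddzdddvzdvzdddzv   [E ::= v z]

S⇒Bv⇒bzSv⇒bzbYzv⇒bzbSzEzv⇒bzbvddzEzv⇒bzbvddzEEdzv⇒bzbvddzdEdzv⇒bzbvddzdEEddzv⇒bzbvddzddEddzv⇒bzbvddzddEEdddzv⇒bzbvddzddEEdEdddzv⇒bzbvddzdddEdEdddzv⇒bzbvddzdddvzdEdddzv⇒bzbvddzdddvzdvzdddzv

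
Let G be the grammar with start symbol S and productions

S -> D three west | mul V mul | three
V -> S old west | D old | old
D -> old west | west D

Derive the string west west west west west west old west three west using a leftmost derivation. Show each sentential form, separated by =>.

S => D three west   [S -> D three west]
D three west => west D three west   [D -> west D]
west D three west => west west D three west   [D -> west D]
west west D three west => west west west D three west   [D -> west D]
west west west D three west => west west west west D three west   [D -> west D]
west west west west D three west => west west west west west D three west   [D -> west D]
west west west west west D three west => west west west west west west D three west   [D -> west D]
west west west west west west D three west => west west west west west west old west three west   [D -> old west]

S => D three west => west D three west => west west D three west => west west west D three west => west west west west D three west => west west west west west D three west => west west west west west west D three west => west west west west west west old west three west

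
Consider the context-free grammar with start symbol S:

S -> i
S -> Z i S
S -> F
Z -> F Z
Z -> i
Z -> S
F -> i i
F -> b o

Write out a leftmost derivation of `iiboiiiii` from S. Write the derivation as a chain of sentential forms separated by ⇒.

S⇒ZiS⇒FZiS⇒iiZiS⇒iiFZiS⇒iiboZiS⇒iiboFZiS⇒iiboiiZiS⇒iiboiiSiS⇒iiboiiiiS⇒iiboiiiii

S ⇒ ZiS   [S -> Z i S]
ZiS ⇒ FZiS   [Z -> F Z]
FZiS ⇒ iiZiS   [F -> i i]
iiZiS ⇒ iiFZiS   [Z -> F Z]
iiFZiS ⇒ iiboZiS   [F -> b o]
iiboZiS ⇒ iiboFZiS   [Z -> F Z]
iiboFZiS ⇒ iiboiiZiS   [F -> i i]
iiboiiZiS ⇒ iiboiiSiS   [Z -> S]
iiboiiSiS ⇒ iiboiiiiS   [S -> i]
iiboiiiiS ⇒ iiboiiiii   [S -> i]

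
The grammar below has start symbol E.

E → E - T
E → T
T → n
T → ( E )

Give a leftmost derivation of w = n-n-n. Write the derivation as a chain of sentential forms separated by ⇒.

E ⇒ E-T   [E → E - T]
E-T ⇒ E-T-T   [E → E - T]
E-T-T ⇒ T-T-T   [E → T]
T-T-T ⇒ n-T-T   [T → n]
n-T-T ⇒ n-n-T   [T → n]
n-n-T ⇒ n-n-n   [T → n]

E ⇒ E-T ⇒ E-T-T ⇒ T-T-T ⇒ n-T-T ⇒ n-n-T ⇒ n-n-n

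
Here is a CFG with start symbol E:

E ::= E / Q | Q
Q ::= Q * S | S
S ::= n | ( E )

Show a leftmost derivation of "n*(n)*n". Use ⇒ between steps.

E⇒Q⇒Q*S⇒Q*S*S⇒S*S*S⇒n*S*S⇒n*(E)*S⇒n*(Q)*S⇒n*(S)*S⇒n*(n)*S⇒n*(n)*n

E ⇒ Q   [E ::= Q]
Q ⇒ Q*S   [Q ::= Q * S]
Q*S ⇒ Q*S*S   [Q ::= Q * S]
Q*S*S ⇒ S*S*S   [Q ::= S]
S*S*S ⇒ n*S*S   [S ::= n]
n*S*S ⇒ n*(E)*S   [S ::= ( E )]
n*(E)*S ⇒ n*(Q)*S   [E ::= Q]
n*(Q)*S ⇒ n*(S)*S   [Q ::= S]
n*(S)*S ⇒ n*(n)*S   [S ::= n]
n*(n)*S ⇒ n*(n)*n   [S ::= n]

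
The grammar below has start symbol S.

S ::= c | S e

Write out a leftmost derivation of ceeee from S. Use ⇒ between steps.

S ⇒ Se ⇒ See ⇒ Seee ⇒ Seeee ⇒ ceeee

S ⇒ Se   [S ::= S e]
Se ⇒ See   [S ::= S e]
See ⇒ Seee   [S ::= S e]
Seee ⇒ Seeee   [S ::= S e]
Seeee ⇒ ceeee   [S ::= c]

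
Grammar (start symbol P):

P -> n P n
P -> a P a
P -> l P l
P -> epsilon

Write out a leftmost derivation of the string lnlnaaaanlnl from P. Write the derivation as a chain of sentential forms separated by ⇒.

P ⇒ lPl ⇒ lnPnl ⇒ lnlPlnl ⇒ lnlnPnlnl ⇒ lnlnaPanlnl ⇒ lnlnaaPaanlnl ⇒ lnlnaaaanlnl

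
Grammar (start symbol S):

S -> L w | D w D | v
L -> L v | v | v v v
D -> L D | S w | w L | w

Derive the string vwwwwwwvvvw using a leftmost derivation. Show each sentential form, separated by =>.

S => DwD => SwwD => LwwwD => vwwwD => vwwwSw => vwwwDwDw => vwwwwwDw => vwwwwwwLw => vwwwwwwvvvw

S => DwD   [S -> D w D]
DwD => SwwD   [D -> S w]
SwwD => LwwwD   [S -> L w]
LwwwD => vwwwD   [L -> v]
vwwwD => vwwwSw   [D -> S w]
vwwwSw => vwwwDwDw   [S -> D w D]
vwwwDwDw => vwwwwwDw   [D -> w]
vwwwwwDw => vwwwwwwLw   [D -> w L]
vwwwwwwLw => vwwwwwwvvvw   [L -> v v v]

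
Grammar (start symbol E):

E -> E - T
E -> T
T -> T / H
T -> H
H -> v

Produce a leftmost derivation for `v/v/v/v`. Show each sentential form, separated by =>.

E => T   [E -> T]
T => T/H   [T -> T / H]
T/H => T/H/H   [T -> T / H]
T/H/H => T/H/H/H   [T -> T / H]
T/H/H/H => H/H/H/H   [T -> H]
H/H/H/H => v/H/H/H   [H -> v]
v/H/H/H => v/v/H/H   [H -> v]
v/v/H/H => v/v/v/H   [H -> v]
v/v/v/H => v/v/v/v   [H -> v]

E => T => T/H => T/H/H => T/H/H/H => H/H/H/H => v/H/H/H => v/v/H/H => v/v/v/H => v/v/v/v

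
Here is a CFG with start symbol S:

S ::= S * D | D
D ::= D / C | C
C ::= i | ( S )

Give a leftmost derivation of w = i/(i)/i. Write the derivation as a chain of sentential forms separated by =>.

S => D => D/C => D/C/C => C/C/C => i/C/C => i/(S)/C => i/(D)/C => i/(C)/C => i/(i)/C => i/(i)/i

S => D   [S ::= D]
D => D/C   [D ::= D / C]
D/C => D/C/C   [D ::= D / C]
D/C/C => C/C/C   [D ::= C]
C/C/C => i/C/C   [C ::= i]
i/C/C => i/(S)/C   [C ::= ( S )]
i/(S)/C => i/(D)/C   [S ::= D]
i/(D)/C => i/(C)/C   [D ::= C]
i/(C)/C => i/(i)/C   [C ::= i]
i/(i)/C => i/(i)/i   [C ::= i]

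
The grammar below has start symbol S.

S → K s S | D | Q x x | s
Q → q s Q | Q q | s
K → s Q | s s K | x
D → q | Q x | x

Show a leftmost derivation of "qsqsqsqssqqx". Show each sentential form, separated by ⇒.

S⇒D⇒Qx⇒qsQx⇒qsQqx⇒qsqsQqx⇒qsqsqsQqx⇒qsqsqsqsQqx⇒qsqsqsqsQqqx⇒qsqsqsqssqqx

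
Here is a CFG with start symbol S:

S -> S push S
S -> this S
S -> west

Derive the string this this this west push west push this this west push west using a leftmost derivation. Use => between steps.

S => S push S => this S push S => this S push S push S => this this S push S push S => this this this S push S push S => this this this S push S push S push S => this this this west push S push S push S => this this this west push west push S push S => this this this west push west push this S push S => this this this west push west push this this S push S => this this this west push west push this this west push S => this this this west push west push this this west push west

S => S push S   [S -> S push S]
S push S => this S push S   [S -> this S]
this S push S => this S push S push S   [S -> S push S]
this S push S push S => this this S push S push S   [S -> this S]
this this S push S push S => this this this S push S push S   [S -> this S]
this this this S push S push S => this this this S push S push S push S   [S -> S push S]
this this this S push S push S push S => this this this west push S push S push S   [S -> west]
this this this west push S push S push S => this this this west push west push S push S   [S -> west]
this this this west push west push S push S => this this this west push west push this S push S   [S -> this S]
this this this west push west push this S push S => this this this west push west push this this S push S   [S -> this S]
this this this west push west push this this S push S => this this this west push west push this this west push S   [S -> west]
this this this west push west push this this west push S => this this this west push west push this this west push west   [S -> west]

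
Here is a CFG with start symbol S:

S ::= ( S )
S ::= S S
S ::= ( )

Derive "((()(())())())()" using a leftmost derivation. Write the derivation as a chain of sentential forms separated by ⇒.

S ⇒ SS ⇒ (S)S ⇒ (SS)S ⇒ ((S)S)S ⇒ ((SS)S)S ⇒ ((SSS)S)S ⇒ ((()SS)S)S ⇒ ((()(S)S)S)S ⇒ ((()(())S)S)S ⇒ ((()(())())S)S ⇒ ((()(())())())S ⇒ ((()(())())())()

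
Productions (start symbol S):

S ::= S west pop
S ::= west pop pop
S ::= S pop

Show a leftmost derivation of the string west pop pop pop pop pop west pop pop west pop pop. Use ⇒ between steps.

S ⇒ S pop ⇒ S west pop pop ⇒ S pop west pop pop ⇒ S west pop pop west pop pop ⇒ S pop west pop pop west pop pop ⇒ S pop pop west pop pop west pop pop ⇒ S pop pop pop west pop pop west pop pop ⇒ west pop pop pop pop pop west pop pop west pop pop

S ⇒ S pop   [S ::= S pop]
S pop ⇒ S west pop pop   [S ::= S west pop]
S west pop pop ⇒ S pop west pop pop   [S ::= S pop]
S pop west pop pop ⇒ S west pop pop west pop pop   [S ::= S west pop]
S west pop pop west pop pop ⇒ S pop west pop pop west pop pop   [S ::= S pop]
S pop west pop pop west pop pop ⇒ S pop pop west pop pop west pop pop   [S ::= S pop]
S pop pop west pop pop west pop pop ⇒ S pop pop pop west pop pop west pop pop   [S ::= S pop]
S pop pop pop west pop pop west pop pop ⇒ west pop pop pop pop pop west pop pop west pop pop   [S ::= west pop pop]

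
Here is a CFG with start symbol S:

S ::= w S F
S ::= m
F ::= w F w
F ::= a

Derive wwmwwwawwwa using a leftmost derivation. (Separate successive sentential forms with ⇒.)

S ⇒ wSF ⇒ wwSFF ⇒ wwmFF ⇒ wwmwFwF ⇒ wwmwwFwwF ⇒ wwmwwwFwwwF ⇒ wwmwwwawwwF ⇒ wwmwwwawwwa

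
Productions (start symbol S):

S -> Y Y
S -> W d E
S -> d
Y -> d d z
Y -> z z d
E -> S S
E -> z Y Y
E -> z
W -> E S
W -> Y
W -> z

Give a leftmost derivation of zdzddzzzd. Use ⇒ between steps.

S ⇒ WdE   [S -> W d E]
WdE ⇒ zdE   [W -> z]
zdE ⇒ zdzYY   [E -> z Y Y]
zdzYY ⇒ zdzddzY   [Y -> d d z]
zdzddzY ⇒ zdzddzzzd   [Y -> z z d]

S⇒WdE⇒zdE⇒zdzYY⇒zdzddzY⇒zdzddzzzd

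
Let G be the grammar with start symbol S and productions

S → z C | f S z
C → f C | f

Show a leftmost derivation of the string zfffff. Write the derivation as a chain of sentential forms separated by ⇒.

S ⇒ zC   [S → z C]
zC ⇒ zfC   [C → f C]
zfC ⇒ zffC   [C → f C]
zffC ⇒ zfffC   [C → f C]
zfffC ⇒ zffffC   [C → f C]
zffffC ⇒ zfffff   [C → f]

S ⇒ zC ⇒ zfC ⇒ zffC ⇒ zfffC ⇒ zffffC ⇒ zfffff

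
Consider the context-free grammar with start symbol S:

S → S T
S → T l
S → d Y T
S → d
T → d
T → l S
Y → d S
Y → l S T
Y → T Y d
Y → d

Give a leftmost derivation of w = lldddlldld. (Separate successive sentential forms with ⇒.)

S ⇒ ST   [S → S T]
ST ⇒ STT   [S → S T]
STT ⇒ TlTT   [S → T l]
TlTT ⇒ lSlTT   [T → l S]
lSlTT ⇒ lTllTT   [S → T l]
lTllTT ⇒ llSllTT   [T → l S]
llSllTT ⇒ lldYTllTT   [S → d Y T]
lldYTllTT ⇒ llddTllTT   [Y → d]
llddTllTT ⇒ lldddllTT   [T → d]
lldddllTT ⇒ lldddlldT   [T → d]
lldddlldT ⇒ lldddlldlS   [T → l S]
lldddlldlS ⇒ lldddlldld   [S → d]

S ⇒ ST ⇒ STT ⇒ TlTT ⇒ lSlTT ⇒ lTllTT ⇒ llSllTT ⇒ lldYTllTT ⇒ llddTllTT ⇒ lldddllTT ⇒ lldddlldT ⇒ lldddlldlS ⇒ lldddlldld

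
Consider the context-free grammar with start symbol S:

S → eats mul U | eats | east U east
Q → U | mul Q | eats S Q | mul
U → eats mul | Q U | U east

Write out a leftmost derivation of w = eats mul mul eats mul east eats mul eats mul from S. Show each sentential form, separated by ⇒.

S ⇒ eats mul U ⇒ eats mul Q U ⇒ eats mul U U ⇒ eats mul Q U U ⇒ eats mul U U U ⇒ eats mul U east U U ⇒ eats mul Q U east U U ⇒ eats mul mul U east U U ⇒ eats mul mul eats mul east U U ⇒ eats mul mul eats mul east eats mul U ⇒ eats mul mul eats mul east eats mul eats mul

S ⇒ eats mul U   [S → eats mul U]
eats mul U ⇒ eats mul Q U   [U → Q U]
eats mul Q U ⇒ eats mul U U   [Q → U]
eats mul U U ⇒ eats mul Q U U   [U → Q U]
eats mul Q U U ⇒ eats mul U U U   [Q → U]
eats mul U U U ⇒ eats mul U east U U   [U → U east]
eats mul U east U U ⇒ eats mul Q U east U U   [U → Q U]
eats mul Q U east U U ⇒ eats mul mul U east U U   [Q → mul]
eats mul mul U east U U ⇒ eats mul mul eats mul east U U   [U → eats mul]
eats mul mul eats mul east U U ⇒ eats mul mul eats mul east eats mul U   [U → eats mul]
eats mul mul eats mul east eats mul U ⇒ eats mul mul eats mul east eats mul eats mul   [U → eats mul]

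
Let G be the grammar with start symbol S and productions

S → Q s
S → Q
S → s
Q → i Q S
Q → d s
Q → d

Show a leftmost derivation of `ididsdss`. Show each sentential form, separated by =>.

S=>Q=>iQS=>idS=>idQs=>idiQSs=>ididsSs=>ididsQs=>ididsdss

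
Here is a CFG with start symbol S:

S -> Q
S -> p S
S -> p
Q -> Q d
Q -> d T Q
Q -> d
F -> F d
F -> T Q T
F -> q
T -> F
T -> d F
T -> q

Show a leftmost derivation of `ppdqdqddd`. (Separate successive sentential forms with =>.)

S=>pS=>ppS=>ppQ=>ppQd=>ppQdd=>ppdTQdd=>ppdFQdd=>ppdTQTQdd=>ppdqQTQdd=>ppdqdTQdd=>ppdqdqQdd=>ppdqdqddd

S => pS   [S -> p S]
pS => ppS   [S -> p S]
ppS => ppQ   [S -> Q]
ppQ => ppQd   [Q -> Q d]
ppQd => ppQdd   [Q -> Q d]
ppQdd => ppdTQdd   [Q -> d T Q]
ppdTQdd => ppdFQdd   [T -> F]
ppdFQdd => ppdTQTQdd   [F -> T Q T]
ppdTQTQdd => ppdqQTQdd   [T -> q]
ppdqQTQdd => ppdqdTQdd   [Q -> d]
ppdqdTQdd => ppdqdqQdd   [T -> q]
ppdqdqQdd => ppdqdqddd   [Q -> d]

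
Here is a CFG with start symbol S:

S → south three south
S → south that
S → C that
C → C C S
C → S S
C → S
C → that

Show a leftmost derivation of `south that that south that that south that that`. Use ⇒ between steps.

S ⇒ C that ⇒ C C S that ⇒ C C S C S that ⇒ S C S C S that ⇒ south that C S C S that ⇒ south that that S C S that ⇒ south that that south that C S that ⇒ south that that south that that S that ⇒ south that that south that that south that that

S ⇒ C that   [S → C that]
C that ⇒ C C S that   [C → C C S]
C C S that ⇒ C C S C S that   [C → C C S]
C C S C S that ⇒ S C S C S that   [C → S]
S C S C S that ⇒ south that C S C S that   [S → south that]
south that C S C S that ⇒ south that that S C S that   [C → that]
south that that S C S that ⇒ south that that south that C S that   [S → south that]
south that that south that C S that ⇒ south that that south that that S that   [C → that]
south that that south that that S that ⇒ south that that south that that south that that   [S → south that]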